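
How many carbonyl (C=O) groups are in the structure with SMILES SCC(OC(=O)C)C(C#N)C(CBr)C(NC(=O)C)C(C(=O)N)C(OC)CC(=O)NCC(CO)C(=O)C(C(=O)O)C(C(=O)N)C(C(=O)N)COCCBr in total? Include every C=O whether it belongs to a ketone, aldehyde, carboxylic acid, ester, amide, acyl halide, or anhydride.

CH(OCOCH3): ester, 1 C=O (running total 1).
CH(NHCOCH3): amide, 1 C=O (running total 2).
CH(CONH2): amide, 1 C=O (running total 3).
CH2CONHCH2: amide, 1 C=O (running total 4).
CO: ketone, 1 C=O (running total 5).
CH(COOH): carboxylic acid, 1 C=O (running total 6).
CH(CONH2): amide, 1 C=O (running total 7).
CH(CONH2): amide, 1 C=O (running total 8).

8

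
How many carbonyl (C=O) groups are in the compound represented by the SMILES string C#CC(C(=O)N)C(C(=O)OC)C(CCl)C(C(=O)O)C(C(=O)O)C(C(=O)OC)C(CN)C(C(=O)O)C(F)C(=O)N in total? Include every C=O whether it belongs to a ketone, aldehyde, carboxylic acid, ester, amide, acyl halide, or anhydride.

CH(CONH2): amide, 1 C=O (running total 1).
CH(COOCH3): ester, 1 C=O (running total 2).
CH(COOH): carboxylic acid, 1 C=O (running total 3).
CH(COOH): carboxylic acid, 1 C=O (running total 4).
CH(COOCH3): ester, 1 C=O (running total 5).
CH(COOH): carboxylic acid, 1 C=O (running total 6).
CONH2: amide, 1 C=O (running total 7).

7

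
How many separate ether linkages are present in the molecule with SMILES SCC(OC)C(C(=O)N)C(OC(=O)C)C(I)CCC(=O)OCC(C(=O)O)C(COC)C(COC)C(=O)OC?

3

Reading the structure from left to right:
  HSCH2: –SH on an sp³ carbon → thiol.
  CH(OCH3): pendant –OCH3: C–O–C with sp³ C, no adjacent C=O → ether.
  CH(CONH2): pendant –CONH2: carbonyl C bonded to C and N → amide.
  CH(OCOCH3): pendant –OC(=O)CH3: an acyloxy group → ester.
  CH(I): halogen on an sp³ carbon → alkyl halide.
  CH2COOCH2: –C(=O)–O–C with C on the carbonyl side → ester.
  CH(COOH): pendant –COOH: carbonyl C bonded to C and –OH → carboxylic acid.
  CH(CH2OCH3): pendant –CH2OCH3: C–O–C linkage → ether.
  CH(CH2OCH3): pendant –CH2OCH3: C–O–C linkage → ether.
  COOCH3: –C(=O)OCH3: carbonyl C bonded to C and to –OCH3 → ester (not ketone + ether).
Ether appears at: CH(OCH3), CH(CH2OCH3), CH(CH2OCH3) → 3.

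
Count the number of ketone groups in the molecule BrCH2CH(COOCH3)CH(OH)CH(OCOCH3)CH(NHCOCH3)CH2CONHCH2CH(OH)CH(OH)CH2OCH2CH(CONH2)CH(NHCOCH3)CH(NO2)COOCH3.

Reading the structure from left to right:
  BrCH2: halogen on an sp³ carbon → alkyl halide.
  CH(COOCH3): pendant –COOCH3: carbonyl C bonded to C and –OCH3 → ester.
  CH(OH): –OH on an sp³ carbon → alcohol (secondary).
  CH(OCOCH3): pendant –OC(=O)CH3: an acyloxy group → ester.
  CH(NHCOCH3): pendant –NHC(=O)CH3: N bonded to a carbonyl → amide (not amine).
  CH2CONHCH2: –C(=O)–N– linkage → amide (the N is not an amine).
  CH(OH): –OH on an sp³ carbon → alcohol (secondary).
  CH(OH): –OH on an sp³ carbon → alcohol (secondary).
  CH2OCH2: C–O–C with sp³ carbons on both sides and no adjacent C=O → ether.
  CH(CONH2): pendant –CONH2: carbonyl C bonded to C and N → amide.
  CH(NHCOCH3): pendant –NHC(=O)CH3: N bonded to a carbonyl → amide (not amine).
  CH(NO2): –NO2 on an sp³ carbon → nitro (the N=O is not a carbonyl).
  COOCH3: –C(=O)OCH3: carbonyl C bonded to C and to –OCH3 → ester (not ketone + ether).
No segment is a ketone: CH(COOCH3) is ester, not ketone; CH(OCOCH3) is ester, not ketone; CH(NHCOCH3) is amide, not ketone. → 0.

0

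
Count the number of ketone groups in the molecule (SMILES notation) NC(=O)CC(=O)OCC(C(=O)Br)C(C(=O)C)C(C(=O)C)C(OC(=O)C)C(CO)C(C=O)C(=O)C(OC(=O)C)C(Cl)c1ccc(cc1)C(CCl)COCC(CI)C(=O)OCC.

Working along the chain:
  H2NCO: –C(=O)NH2: carbonyl C bonded to C and to N → amide (the N is not a separate amine).
  CH2COOCH2: –C(=O)–O–C with C on the carbonyl side → ester.
  CH(COBr): pendant –C(=O)X: carbonyl C bonded to C and halogen → acyl halide.
  CH(COCH3): pendant –COCH3: carbonyl C bonded to two carbons → ketone.
  CH(COCH3): pendant –COCH3: carbonyl C bonded to two carbons → ketone.
  CH(OCOCH3): pendant –OC(=O)CH3: an acyloxy group → ester.
  CH(CH2OH): pendant –CH2OH on an sp³ backbone C → alcohol.
  CH(CHO): pendant –CHO: carbonyl C bonded to C and H → aldehyde.
  CO: –C(=O)– with carbon on both sides → ketone.
  CH(OCOCH3): pendant –OC(=O)CH3: an acyloxy group → ester.
  CH(Cl): halogen on an sp³ carbon → alkyl halide.
  C6H4: para-disubstituted benzene ring → arene.
  CH(CH2Cl): pendant –CH2X: halogen on sp³ carbon → alkyl halide.
  CH2OCH2: C–O–C with sp³ carbons on both sides and no adjacent C=O → ether.
  CH(CH2I): pendant –CH2X: halogen on sp³ carbon → alkyl halide.
  COOCH2CH3: –C(=O)OCH2CH3: carbonyl C bonded to C and to –OEt → ester.
Ketone appears at: CH(COCH3), CH(COCH3), CO → 3.

3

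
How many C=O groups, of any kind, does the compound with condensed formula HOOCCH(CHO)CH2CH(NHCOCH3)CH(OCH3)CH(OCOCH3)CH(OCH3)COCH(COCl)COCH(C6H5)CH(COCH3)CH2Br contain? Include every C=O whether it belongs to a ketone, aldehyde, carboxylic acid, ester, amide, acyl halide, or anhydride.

8

HOOC: carboxylic acid, 1 C=O (running total 1).
CH(CHO): aldehyde, 1 C=O (running total 2).
CH(NHCOCH3): amide, 1 C=O (running total 3).
CH(OCOCH3): ester, 1 C=O (running total 4).
CO: ketone, 1 C=O (running total 5).
CH(COCl): acyl halide, 1 C=O (running total 6).
CO: ketone, 1 C=O (running total 7).
CH(COCH3): ketone, 1 C=O (running total 8).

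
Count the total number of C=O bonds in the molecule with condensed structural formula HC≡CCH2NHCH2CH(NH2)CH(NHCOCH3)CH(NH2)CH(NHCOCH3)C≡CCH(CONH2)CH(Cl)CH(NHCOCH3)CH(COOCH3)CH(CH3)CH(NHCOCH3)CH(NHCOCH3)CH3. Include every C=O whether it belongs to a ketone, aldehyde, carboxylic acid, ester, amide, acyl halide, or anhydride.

7

CH(NHCOCH3): amide, 1 C=O (running total 1).
CH(NHCOCH3): amide, 1 C=O (running total 2).
CH(CONH2): amide, 1 C=O (running total 3).
CH(NHCOCH3): amide, 1 C=O (running total 4).
CH(COOCH3): ester, 1 C=O (running total 5).
CH(NHCOCH3): amide, 1 C=O (running total 6).
CH(NHCOCH3): amide, 1 C=O (running total 7).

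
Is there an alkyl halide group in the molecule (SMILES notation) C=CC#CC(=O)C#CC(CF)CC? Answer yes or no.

yes

Taking each segment in turn:
  CH2=CH: C=C double bond → alkene.
  C≡C: C≡C triple bond → alkyne.
  CO: –C(=O)– with carbon on both sides → ketone.
  C≡C: C≡C triple bond → alkyne.
  CH(CH2F): pendant –CH2X: halogen on sp³ carbon → alkyl halide.
The CH(CH2F) segment supplies the alkyl halide: pendant –CH2X: halogen on sp³ carbon → alkyl halide.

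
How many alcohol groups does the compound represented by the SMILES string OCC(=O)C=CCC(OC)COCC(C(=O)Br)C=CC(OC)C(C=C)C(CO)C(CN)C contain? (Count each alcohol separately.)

2

Working along the chain:
  HOCH2: HO– on an sp³ carbon → alcohol.
  CO: –C(=O)– with carbon on both sides → ketone.
  CH=CH: C=C double bond → alkene.
  CH(OCH3): pendant –OCH3: C–O–C with sp³ C, no adjacent C=O → ether.
  CH2OCH2: C–O–C with sp³ carbons on both sides and no adjacent C=O → ether.
  CH(COBr): pendant –C(=O)X: carbonyl C bonded to C and halogen → acyl halide.
  CH=CH: C=C double bond → alkene.
  CH(OCH3): pendant –OCH3: C–O–C with sp³ C, no adjacent C=O → ether.
  CH(CH=CH2): pendant –CH=CH2: C=C double bond → alkene.
  CH(CH2OH): pendant –CH2OH on an sp³ backbone C → alcohol.
  CH(CH2NH2): pendant –CH2NH2: N on sp³ C, no adjacent C=O → amine.
Alcohol appears at: HOCH2, CH(CH2OH) → 2.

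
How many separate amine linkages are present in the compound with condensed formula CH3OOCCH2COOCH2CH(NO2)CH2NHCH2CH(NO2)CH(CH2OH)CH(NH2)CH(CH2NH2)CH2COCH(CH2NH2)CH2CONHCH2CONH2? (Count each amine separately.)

Reading the structure from left to right:
  CH3OOC: CH3O–C(=O)–: carbonyl C bonded to C and to –OCH3 → ester (not ketone + ether).
  CH2COOCH2: –C(=O)–O–C with C on the carbonyl side → ester.
  CH(NO2): –NO2 on an sp³ carbon → nitro (the N=O is not a carbonyl).
  CH2NHCH2: C–N–C with sp³ carbons and no adjacent C=O → amine (secondary).
  CH(NO2): –NO2 on an sp³ carbon → nitro (the N=O is not a carbonyl).
  CH(CH2OH): pendant –CH2OH on an sp³ backbone C → alcohol.
  CH(NH2): –NH2 on an sp³ carbon with no adjacent C=O → amine.
  CH(CH2NH2): pendant –CH2NH2: N on sp³ C, no adjacent C=O → amine.
  CO: –C(=O)– with carbon on both sides → ketone.
  CH(CH2NH2): pendant –CH2NH2: N on sp³ C, no adjacent C=O → amine.
  CH2CONHCH2: –C(=O)–N– linkage → amide (the N is not an amine).
  CONH2: –C(=O)NH2: carbonyl C bonded to C and to N → amide (the N is not a separate amine).
Amine appears at: CH2NHCH2, CH(NH2), CH(CH2NH2), CH(CH2NH2) → 4.

4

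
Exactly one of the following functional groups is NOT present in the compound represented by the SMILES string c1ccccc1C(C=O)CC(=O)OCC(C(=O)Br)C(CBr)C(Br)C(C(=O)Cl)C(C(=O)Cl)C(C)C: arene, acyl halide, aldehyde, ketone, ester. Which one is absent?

ketone

acyl halide: present (CH(COBr) — pendant –C(=O)X: carbonyl C bonded to C and halogen → acyl halide).
aldehyde: present (CH(CHO) — pendant –CHO: carbonyl C bonded to C and H → aldehyde).
arene: present (C6H5 — C6H5– phenyl ring → arene).
ester: present (CH2COOCH2 — –C(=O)–O–C with C on the carbonyl side → ester).
ketone: absent. In CH2COOCH2, the C=O is bonded to an –O–C group, which defines an ester, not a ketone. In CH(CHO), the carbonyl carbon carries an H, so it is an aldehyde, not a ketone. In each of CH(COBr) and CH(COCl), the C=O is bonded to a halogen, which defines an acyl halide, not a ketone.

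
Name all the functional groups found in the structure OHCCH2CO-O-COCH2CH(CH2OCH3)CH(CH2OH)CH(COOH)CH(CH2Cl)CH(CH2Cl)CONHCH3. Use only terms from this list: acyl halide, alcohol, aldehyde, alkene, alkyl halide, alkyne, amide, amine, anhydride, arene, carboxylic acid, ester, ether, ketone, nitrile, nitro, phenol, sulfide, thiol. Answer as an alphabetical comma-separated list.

alcohol, aldehyde, alkyl halide, amide, anhydride, carboxylic acid, ether

Taking each segment in turn:
  OHC: terminal –CHO: carbonyl C bonded to H and C → aldehyde.
  CH2CO-O-COCH2: two acyl groups sharing one oxygen, –C(=O)–O–C(=O)– → anhydride.
  CH(CH2OCH3): pendant –CH2OCH3: C–O–C linkage → ether.
  CH(CH2OH): pendant –CH2OH on an sp³ backbone C → alcohol.
  CH(COOH): pendant –COOH: carbonyl C bonded to C and –OH → carboxylic acid.
  CH(CH2Cl): pendant –CH2X: halogen on sp³ carbon → alkyl halide.
  CH(CH2Cl): pendant –CH2X: halogen on sp³ carbon → alkyl halide.
  CONHCH3: –C(=O)NHCH3: carbonyl C bonded to C and to N → amide (the N is not an amine).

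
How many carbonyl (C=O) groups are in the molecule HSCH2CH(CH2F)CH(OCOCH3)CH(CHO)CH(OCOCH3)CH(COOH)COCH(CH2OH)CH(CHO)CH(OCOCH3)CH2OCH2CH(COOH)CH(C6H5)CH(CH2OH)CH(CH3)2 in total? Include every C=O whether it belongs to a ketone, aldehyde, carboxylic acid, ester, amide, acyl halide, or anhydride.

CH(OCOCH3): ester, 1 C=O (running total 1).
CH(CHO): aldehyde, 1 C=O (running total 2).
CH(OCOCH3): ester, 1 C=O (running total 3).
CH(COOH): carboxylic acid, 1 C=O (running total 4).
CO: ketone, 1 C=O (running total 5).
CH(CHO): aldehyde, 1 C=O (running total 6).
CH(OCOCH3): ester, 1 C=O (running total 7).
CH(COOH): carboxylic acid, 1 C=O (running total 8).

8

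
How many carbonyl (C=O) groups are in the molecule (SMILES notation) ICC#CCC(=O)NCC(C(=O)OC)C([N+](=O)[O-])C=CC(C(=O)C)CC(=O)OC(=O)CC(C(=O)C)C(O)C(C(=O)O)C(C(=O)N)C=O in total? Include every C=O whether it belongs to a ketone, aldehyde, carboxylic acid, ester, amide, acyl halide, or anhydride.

CH2CONHCH2: amide, 1 C=O (running total 1).
CH(COOCH3): ester, 1 C=O (running total 2).
CH(COCH3): ketone, 1 C=O (running total 3).
CH2CO-O-COCH2: anhydride, 2 C=O (running total 5).
CH(COCH3): ketone, 1 C=O (running total 6).
CH(COOH): carboxylic acid, 1 C=O (running total 7).
CH(CONH2): amide, 1 C=O (running total 8).
CHO: aldehyde, 1 C=O (running total 9).

9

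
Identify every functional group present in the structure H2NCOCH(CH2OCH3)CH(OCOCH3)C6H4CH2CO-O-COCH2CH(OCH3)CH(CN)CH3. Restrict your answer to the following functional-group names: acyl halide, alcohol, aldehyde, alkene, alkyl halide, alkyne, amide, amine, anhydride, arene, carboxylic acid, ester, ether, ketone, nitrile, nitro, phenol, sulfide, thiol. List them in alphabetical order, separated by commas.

amide, anhydride, arene, ester, ether, nitrile

–C(=O)NH2: carbonyl C bonded to C and to N → amide (the N is not a separate amine).
pendant –CH2OCH3: C–O–C linkage → ether.
pendant –OC(=O)CH3: an acyloxy group → ester.
para-disubstituted benzene ring → arene.
two acyl groups sharing one oxygen, –C(=O)–O–C(=O)– → anhydride.
pendant –OCH3: C–O–C with sp³ C, no adjacent C=O → ether.
pendant –C≡N: nitrile.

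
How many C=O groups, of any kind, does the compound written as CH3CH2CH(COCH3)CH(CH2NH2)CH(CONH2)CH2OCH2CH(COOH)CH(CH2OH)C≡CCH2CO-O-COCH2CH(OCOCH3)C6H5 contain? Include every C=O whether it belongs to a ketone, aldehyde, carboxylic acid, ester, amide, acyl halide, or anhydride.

CH(COCH3): ketone, 1 C=O (running total 1).
CH(CONH2): amide, 1 C=O (running total 2).
CH(COOH): carboxylic acid, 1 C=O (running total 3).
CH2CO-O-COCH2: anhydride, 2 C=O (running total 5).
CH(OCOCH3): ester, 1 C=O (running total 6).

6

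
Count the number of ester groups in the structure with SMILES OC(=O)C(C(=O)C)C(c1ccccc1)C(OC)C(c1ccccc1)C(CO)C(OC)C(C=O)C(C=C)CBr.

Reading the structure from left to right:
  HOOC: –COOH: carbonyl C bonded to –OH and C → carboxylic acid (the –OH is not a separate alcohol).
  CH(COCH3): pendant –COCH3: carbonyl C bonded to two carbons → ketone.
  CH(C6H5): pendant –C6H5: benzene ring → arene.
  CH(OCH3): pendant –OCH3: C–O–C with sp³ C, no adjacent C=O → ether.
  CH(C6H5): pendant –C6H5: benzene ring → arene.
  CH(CH2OH): pendant –CH2OH on an sp³ backbone C → alcohol.
  CH(OCH3): pendant –OCH3: C–O–C with sp³ C, no adjacent C=O → ether.
  CH(CHO): pendant –CHO: carbonyl C bonded to C and H → aldehyde.
  CH(CH=CH2): pendant –CH=CH2: C=C double bond → alkene.
  CH2Br: halogen on an sp³ carbon → alkyl halide.
No segment is a ester: HOOC is carboxylic acid, not ester; CH(COCH3) is ketone, not ester; CH(OCH3) is ether, not ester. → 0.

0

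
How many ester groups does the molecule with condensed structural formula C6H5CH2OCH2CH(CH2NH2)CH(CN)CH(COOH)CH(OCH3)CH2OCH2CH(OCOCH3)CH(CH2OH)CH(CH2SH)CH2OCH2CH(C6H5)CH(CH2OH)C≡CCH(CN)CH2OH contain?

1

Working along the chain:
  C6H5: C6H5– phenyl ring → arene.
  CH2OCH2: C–O–C with sp³ carbons on both sides and no adjacent C=O → ether.
  CH(CH2NH2): pendant –CH2NH2: N on sp³ C, no adjacent C=O → amine.
  CH(CN): pendant –C≡N: nitrile.
  CH(COOH): pendant –COOH: carbonyl C bonded to C and –OH → carboxylic acid.
  CH(OCH3): pendant –OCH3: C–O–C with sp³ C, no adjacent C=O → ether.
  CH2OCH2: C–O–C with sp³ carbons on both sides and no adjacent C=O → ether.
  CH(OCOCH3): pendant –OC(=O)CH3: an acyloxy group → ester.
  CH(CH2OH): pendant –CH2OH on an sp³ backbone C → alcohol.
  CH(CH2SH): pendant –CH2SH → thiol.
  CH2OCH2: C–O–C with sp³ carbons on both sides and no adjacent C=O → ether.
  CH(C6H5): pendant –C6H5: benzene ring → arene.
  CH(CH2OH): pendant –CH2OH on an sp³ backbone C → alcohol.
  C≡C: C≡C triple bond → alkyne.
  CH(CN): pendant –C≡N: nitrile.
  CH2OH: –OH on an sp³ carbon → alcohol.
Ester appears at: CH(OCOCH3) → 1.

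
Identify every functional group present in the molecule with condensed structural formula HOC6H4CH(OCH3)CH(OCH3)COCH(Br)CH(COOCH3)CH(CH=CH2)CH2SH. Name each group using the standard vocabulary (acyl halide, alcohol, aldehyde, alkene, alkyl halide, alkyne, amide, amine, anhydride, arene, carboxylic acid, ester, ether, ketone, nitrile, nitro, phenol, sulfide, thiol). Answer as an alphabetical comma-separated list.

Working along the chain:
  HOC6H4: –OH attached directly to an aromatic ring → phenol (not alcohol); the ring itself is an arene.
  CH(OCH3): pendant –OCH3: C–O–C with sp³ C, no adjacent C=O → ether.
  CH(OCH3): pendant –OCH3: C–O–C with sp³ C, no adjacent C=O → ether.
  CO: –C(=O)– with carbon on both sides → ketone.
  CH(Br): halogen on an sp³ carbon → alkyl halide.
  CH(COOCH3): pendant –COOCH3: carbonyl C bonded to C and –OCH3 → ester.
  CH(CH=CH2): pendant –CH=CH2: C=C double bond → alkene.
  CH2SH: –SH on an sp³ carbon → thiol.

alkene, alkyl halide, arene, ester, ether, ketone, phenol, thiol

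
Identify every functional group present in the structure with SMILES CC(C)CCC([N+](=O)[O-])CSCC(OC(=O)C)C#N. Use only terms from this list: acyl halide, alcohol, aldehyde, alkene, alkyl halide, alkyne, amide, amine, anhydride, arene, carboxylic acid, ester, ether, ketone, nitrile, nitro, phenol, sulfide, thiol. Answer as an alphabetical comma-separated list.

ester, nitrile, nitro, sulfide

Reading the structure from left to right:
  CH(NO2): –NO2 on an sp³ carbon → nitro (the N=O is not a carbonyl).
  CH2SCH2: C–S–C linkage → sulfide (thioether).
  CH(OCOCH3): pendant –OC(=O)CH3: an acyloxy group → ester.
  CN: –C≡N: carbon triple-bonded to nitrogen → nitrile.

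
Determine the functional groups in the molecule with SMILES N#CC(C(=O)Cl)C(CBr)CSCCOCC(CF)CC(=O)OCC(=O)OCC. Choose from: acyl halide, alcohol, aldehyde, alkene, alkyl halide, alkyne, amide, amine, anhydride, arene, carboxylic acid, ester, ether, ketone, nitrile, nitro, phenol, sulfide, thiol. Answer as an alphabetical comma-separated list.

N≡C–: carbon triple-bonded to nitrogen → nitrile.
pendant –C(=O)X: carbonyl C bonded to C and halogen → acyl halide.
pendant –CH2X: halogen on sp³ carbon → alkyl halide.
C–S–C linkage → sulfide (thioether).
C–O–C with sp³ carbons on both sides and no adjacent C=O → ether.
pendant –CH2X: halogen on sp³ carbon → alkyl halide.
–C(=O)–O–C with C on the carbonyl side → ester.
–C(=O)OCH2CH3: carbonyl C bonded to C and to –OEt → ester.

acyl halide, alkyl halide, ester, ether, nitrile, sulfide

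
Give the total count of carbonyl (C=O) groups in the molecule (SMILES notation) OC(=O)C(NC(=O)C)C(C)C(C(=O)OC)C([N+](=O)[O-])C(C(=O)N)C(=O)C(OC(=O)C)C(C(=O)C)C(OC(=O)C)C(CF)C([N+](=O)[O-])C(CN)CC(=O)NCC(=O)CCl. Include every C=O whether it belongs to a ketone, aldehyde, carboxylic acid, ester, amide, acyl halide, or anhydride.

HOOC: carboxylic acid, 1 C=O (running total 1).
CH(NHCOCH3): amide, 1 C=O (running total 2).
CH(COOCH3): ester, 1 C=O (running total 3).
CH(CONH2): amide, 1 C=O (running total 4).
CO: ketone, 1 C=O (running total 5).
CH(OCOCH3): ester, 1 C=O (running total 6).
CH(COCH3): ketone, 1 C=O (running total 7).
CH(OCOCH3): ester, 1 C=O (running total 8).
CH2CONHCH2: amide, 1 C=O (running total 9).
CO: ketone, 1 C=O (running total 10).

10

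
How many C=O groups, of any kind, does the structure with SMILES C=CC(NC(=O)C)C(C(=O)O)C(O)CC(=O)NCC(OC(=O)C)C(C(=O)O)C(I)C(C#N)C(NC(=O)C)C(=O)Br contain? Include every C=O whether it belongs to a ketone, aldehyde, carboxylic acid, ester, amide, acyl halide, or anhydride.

7

CH(NHCOCH3): amide, 1 C=O (running total 1).
CH(COOH): carboxylic acid, 1 C=O (running total 2).
CH2CONHCH2: amide, 1 C=O (running total 3).
CH(OCOCH3): ester, 1 C=O (running total 4).
CH(COOH): carboxylic acid, 1 C=O (running total 5).
CH(NHCOCH3): amide, 1 C=O (running total 6).
COBr: acyl halide, 1 C=O (running total 7).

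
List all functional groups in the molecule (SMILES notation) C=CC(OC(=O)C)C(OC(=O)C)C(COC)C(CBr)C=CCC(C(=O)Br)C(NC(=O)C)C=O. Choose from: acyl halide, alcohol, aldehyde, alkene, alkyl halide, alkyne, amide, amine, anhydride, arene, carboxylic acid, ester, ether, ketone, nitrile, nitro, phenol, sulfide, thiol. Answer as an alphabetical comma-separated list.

acyl halide, aldehyde, alkene, alkyl halide, amide, ester, ether

Reading the structure from left to right:
  CH2=CH: C=C double bond → alkene.
  CH(OCOCH3): pendant –OC(=O)CH3: an acyloxy group → ester.
  CH(OCOCH3): pendant –OC(=O)CH3: an acyloxy group → ester.
  CH(CH2OCH3): pendant –CH2OCH3: C–O–C linkage → ether.
  CH(CH2Br): pendant –CH2X: halogen on sp³ carbon → alkyl halide.
  CH=CH: C=C double bond → alkene.
  CH(COBr): pendant –C(=O)X: carbonyl C bonded to C and halogen → acyl halide.
  CH(NHCOCH3): pendant –NHC(=O)CH3: N bonded to a carbonyl → amide (not amine).
  CHO: terminal –CHO: carbonyl C bonded to H and C → aldehyde.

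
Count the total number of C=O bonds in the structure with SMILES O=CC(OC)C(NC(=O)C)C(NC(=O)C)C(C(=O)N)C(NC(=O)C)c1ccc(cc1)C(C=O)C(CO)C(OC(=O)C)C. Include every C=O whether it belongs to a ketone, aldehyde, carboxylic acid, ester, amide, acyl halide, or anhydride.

OHC: aldehyde, 1 C=O (running total 1).
CH(NHCOCH3): amide, 1 C=O (running total 2).
CH(NHCOCH3): amide, 1 C=O (running total 3).
CH(CONH2): amide, 1 C=O (running total 4).
CH(NHCOCH3): amide, 1 C=O (running total 5).
CH(CHO): aldehyde, 1 C=O (running total 6).
CH(OCOCH3): ester, 1 C=O (running total 7).

7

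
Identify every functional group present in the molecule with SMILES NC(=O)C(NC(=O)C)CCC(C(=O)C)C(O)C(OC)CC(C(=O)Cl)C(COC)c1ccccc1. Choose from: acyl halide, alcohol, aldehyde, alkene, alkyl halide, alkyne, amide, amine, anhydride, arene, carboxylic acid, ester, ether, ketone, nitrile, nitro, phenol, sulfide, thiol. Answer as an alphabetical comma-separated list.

Working along the chain:
  H2NCO: –C(=O)NH2: carbonyl C bonded to C and to N → amide (the N is not a separate amine).
  CH(NHCOCH3): pendant –NHC(=O)CH3: N bonded to a carbonyl → amide (not amine).
  CH(COCH3): pendant –COCH3: carbonyl C bonded to two carbons → ketone.
  CH(OH): –OH on an sp³ carbon → alcohol (secondary).
  CH(OCH3): pendant –OCH3: C–O–C with sp³ C, no adjacent C=O → ether.
  CH(COCl): pendant –C(=O)X: carbonyl C bonded to C and halogen → acyl halide.
  CH(CH2OCH3): pendant –CH2OCH3: C–O–C linkage → ether.
  C6H5: –C6H5 phenyl ring → arene.

acyl halide, alcohol, amide, arene, ether, ketone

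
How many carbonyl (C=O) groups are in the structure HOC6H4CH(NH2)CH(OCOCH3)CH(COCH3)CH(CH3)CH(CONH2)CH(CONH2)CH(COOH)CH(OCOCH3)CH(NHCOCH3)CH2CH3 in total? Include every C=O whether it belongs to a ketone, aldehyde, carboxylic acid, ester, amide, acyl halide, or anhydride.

7

CH(OCOCH3): ester, 1 C=O (running total 1).
CH(COCH3): ketone, 1 C=O (running total 2).
CH(CONH2): amide, 1 C=O (running total 3).
CH(CONH2): amide, 1 C=O (running total 4).
CH(COOH): carboxylic acid, 1 C=O (running total 5).
CH(OCOCH3): ester, 1 C=O (running total 6).
CH(NHCOCH3): amide, 1 C=O (running total 7).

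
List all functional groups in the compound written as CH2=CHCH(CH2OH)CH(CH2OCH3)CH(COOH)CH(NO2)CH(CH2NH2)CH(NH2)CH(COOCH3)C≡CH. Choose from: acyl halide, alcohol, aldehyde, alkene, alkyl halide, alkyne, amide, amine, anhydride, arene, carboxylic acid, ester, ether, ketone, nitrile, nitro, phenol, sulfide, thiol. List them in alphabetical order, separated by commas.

alcohol, alkene, alkyne, amine, carboxylic acid, ester, ether, nitro

C=C double bond → alkene.
pendant –CH2OH on an sp³ backbone C → alcohol.
pendant –CH2OCH3: C–O–C linkage → ether.
pendant –COOH: carbonyl C bonded to C and –OH → carboxylic acid.
–NO2 on an sp³ carbon → nitro (the N=O is not a carbonyl).
pendant –CH2NH2: N on sp³ C, no adjacent C=O → amine.
–NH2 on an sp³ carbon with no adjacent C=O → amine.
pendant –COOCH3: carbonyl C bonded to C and –OCH3 → ester.
C≡C triple bond → alkyne.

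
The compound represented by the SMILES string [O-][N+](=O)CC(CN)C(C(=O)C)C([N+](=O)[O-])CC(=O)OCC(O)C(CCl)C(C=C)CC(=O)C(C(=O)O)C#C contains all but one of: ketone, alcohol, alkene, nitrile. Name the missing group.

alkene: present (CH(CH=CH2) — pendant –CH=CH2: C=C double bond → alkene).
alcohol: present (CH(OH) — –OH on an sp³ carbon → alcohol (secondary)).
ketone: present (CH(COCH3) — pendant –COCH3: carbonyl C bonded to two carbons → ketone).
nitrile: absent. In C≡CH, the triple bond is C≡C, not C≡N.

nitrile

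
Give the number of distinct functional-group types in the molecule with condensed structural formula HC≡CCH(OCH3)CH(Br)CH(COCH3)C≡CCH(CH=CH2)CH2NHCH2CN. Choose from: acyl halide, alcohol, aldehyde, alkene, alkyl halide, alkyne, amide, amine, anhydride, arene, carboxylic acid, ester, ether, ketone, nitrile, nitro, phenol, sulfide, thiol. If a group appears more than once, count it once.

7

Reading the structure from left to right:
  HC≡C: C≡C triple bond → alkyne.
  CH(OCH3): pendant –OCH3: C–O–C with sp³ C, no adjacent C=O → ether.
  CH(Br): halogen on an sp³ carbon → alkyl halide.
  CH(COCH3): pendant –COCH3: carbonyl C bonded to two carbons → ketone.
  C≡C: C≡C triple bond → alkyne.
  CH(CH=CH2): pendant –CH=CH2: C=C double bond → alkene.
  CH2NHCH2: C–N–C with sp³ carbons and no adjacent C=O → amine (secondary).
  CN: –C≡N: carbon triple-bonded to nitrogen → nitrile.
Distinct types present: alkene, alkyl halide, alkyne, amine, ether, ketone, nitrile.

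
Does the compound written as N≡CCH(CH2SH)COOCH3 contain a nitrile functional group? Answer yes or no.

N≡C–: carbon triple-bonded to nitrogen → nitrile.
pendant –CH2SH → thiol.
–C(=O)OCH3: carbonyl C bonded to C and to –OCH3 → ester (not ketone + ether).
The N≡C segment supplies the nitrile: N≡C–: carbon triple-bonded to nitrogen → nitrile.

yes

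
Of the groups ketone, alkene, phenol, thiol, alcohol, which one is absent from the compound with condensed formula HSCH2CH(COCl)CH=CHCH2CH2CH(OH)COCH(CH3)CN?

ketone: present (CO — –C(=O)– with carbon on both sides → ketone).
alcohol: present (CH(OH) — –OH on an sp³ carbon → alcohol (secondary)).
alkene: present (CH=CH — C=C double bond → alkene).
thiol: present (HSCH2 — –SH on an sp³ carbon → thiol).
phenol: absent. In CH(OH), the –OH is on an sp³ carbon, not on an aromatic ring, so it is an alcohol.

phenol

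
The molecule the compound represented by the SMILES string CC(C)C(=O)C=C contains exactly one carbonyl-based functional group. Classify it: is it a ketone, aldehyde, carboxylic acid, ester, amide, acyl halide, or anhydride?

The carbonyl is in the CO segment: –C(=O)– with carbon on both sides → ketone.

ketone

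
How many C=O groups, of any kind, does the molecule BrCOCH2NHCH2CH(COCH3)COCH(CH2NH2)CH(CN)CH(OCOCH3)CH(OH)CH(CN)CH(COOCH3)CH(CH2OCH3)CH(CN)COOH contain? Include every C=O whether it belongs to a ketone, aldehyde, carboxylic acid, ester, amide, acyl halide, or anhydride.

6

BrCO: acyl halide, 1 C=O (running total 1).
CH(COCH3): ketone, 1 C=O (running total 2).
CO: ketone, 1 C=O (running total 3).
CH(OCOCH3): ester, 1 C=O (running total 4).
CH(COOCH3): ester, 1 C=O (running total 5).
COOH: carboxylic acid, 1 C=O (running total 6).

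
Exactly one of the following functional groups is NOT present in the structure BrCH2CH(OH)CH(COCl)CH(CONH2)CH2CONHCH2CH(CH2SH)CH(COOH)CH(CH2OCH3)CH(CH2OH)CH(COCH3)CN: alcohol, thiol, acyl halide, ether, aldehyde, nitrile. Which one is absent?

aldehyde

ether: present (CH(CH2OCH3) — pendant –CH2OCH3: C–O–C linkage → ether).
thiol: present (CH(CH2SH) — pendant –CH2SH → thiol).
alcohol: present (CH(OH) — –OH on an sp³ carbon → alcohol (secondary)).
nitrile: present (CN — –C≡N: carbon triple-bonded to nitrogen → nitrile).
acyl halide: present (CH(COCl) — pendant –C(=O)X: carbonyl C bonded to C and halogen → acyl halide).
aldehyde: absent. In CH(COCH3), the carbonyl carbon is bonded to two carbons, so it is a ketone, not an aldehyde. In CH(COOH), the carbonyl carbon bears –OH, not –H, so it is a carboxylic acid.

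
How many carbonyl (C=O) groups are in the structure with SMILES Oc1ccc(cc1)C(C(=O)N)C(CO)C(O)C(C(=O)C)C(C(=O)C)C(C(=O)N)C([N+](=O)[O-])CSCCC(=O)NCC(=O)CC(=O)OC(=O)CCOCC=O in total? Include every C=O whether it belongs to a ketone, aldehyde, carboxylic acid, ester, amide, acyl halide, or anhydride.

9

CH(CONH2): amide, 1 C=O (running total 1).
CH(COCH3): ketone, 1 C=O (running total 2).
CH(COCH3): ketone, 1 C=O (running total 3).
CH(CONH2): amide, 1 C=O (running total 4).
CH2CONHCH2: amide, 1 C=O (running total 5).
CO: ketone, 1 C=O (running total 6).
CH2CO-O-COCH2: anhydride, 2 C=O (running total 8).
CHO: aldehyde, 1 C=O (running total 9).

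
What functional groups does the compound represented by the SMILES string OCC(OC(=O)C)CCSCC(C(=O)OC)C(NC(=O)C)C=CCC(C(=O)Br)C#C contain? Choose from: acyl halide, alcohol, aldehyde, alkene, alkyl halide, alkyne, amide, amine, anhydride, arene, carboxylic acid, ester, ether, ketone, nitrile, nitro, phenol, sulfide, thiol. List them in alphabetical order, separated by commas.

HO– on an sp³ carbon → alcohol.
pendant –OC(=O)CH3: an acyloxy group → ester.
C–S–C linkage → sulfide (thioether).
pendant –COOCH3: carbonyl C bonded to C and –OCH3 → ester.
pendant –NHC(=O)CH3: N bonded to a carbonyl → amide (not amine).
C=C double bond → alkene.
pendant –C(=O)X: carbonyl C bonded to C and halogen → acyl halide.
C≡C triple bond → alkyne.

acyl halide, alcohol, alkene, alkyne, amide, ester, sulfide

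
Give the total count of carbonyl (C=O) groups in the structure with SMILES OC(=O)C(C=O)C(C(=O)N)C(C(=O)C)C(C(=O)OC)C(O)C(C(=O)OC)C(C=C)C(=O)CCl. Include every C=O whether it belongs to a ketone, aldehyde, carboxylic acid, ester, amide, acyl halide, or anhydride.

HOOC: carboxylic acid, 1 C=O (running total 1).
CH(CHO): aldehyde, 1 C=O (running total 2).
CH(CONH2): amide, 1 C=O (running total 3).
CH(COCH3): ketone, 1 C=O (running total 4).
CH(COOCH3): ester, 1 C=O (running total 5).
CH(COOCH3): ester, 1 C=O (running total 6).
CO: ketone, 1 C=O (running total 7).

7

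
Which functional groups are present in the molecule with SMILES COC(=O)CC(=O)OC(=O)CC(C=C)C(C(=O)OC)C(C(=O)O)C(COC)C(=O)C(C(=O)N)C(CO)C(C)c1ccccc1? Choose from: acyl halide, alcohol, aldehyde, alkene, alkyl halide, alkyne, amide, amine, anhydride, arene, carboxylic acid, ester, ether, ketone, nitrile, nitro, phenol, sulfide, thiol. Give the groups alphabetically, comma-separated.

Working along the chain:
  CH3OOC: CH3O–C(=O)–: carbonyl C bonded to C and to –OCH3 → ester (not ketone + ether).
  CH2CO-O-COCH2: two acyl groups sharing one oxygen, –C(=O)–O–C(=O)– → anhydride.
  CH(CH=CH2): pendant –CH=CH2: C=C double bond → alkene.
  CH(COOCH3): pendant –COOCH3: carbonyl C bonded to C and –OCH3 → ester.
  CH(COOH): pendant –COOH: carbonyl C bonded to C and –OH → carboxylic acid.
  CH(CH2OCH3): pendant –CH2OCH3: C–O–C linkage → ether.
  CO: –C(=O)– with carbon on both sides → ketone.
  CH(CONH2): pendant –CONH2: carbonyl C bonded to C and N → amide.
  CH(CH2OH): pendant –CH2OH on an sp³ backbone C → alcohol.
  C6H5: –C6H5 phenyl ring → arene.

alcohol, alkene, amide, anhydride, arene, carboxylic acid, ester, ether, ketone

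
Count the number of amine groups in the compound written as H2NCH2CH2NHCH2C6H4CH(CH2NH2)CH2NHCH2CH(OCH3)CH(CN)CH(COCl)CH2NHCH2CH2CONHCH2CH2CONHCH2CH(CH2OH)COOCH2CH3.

5

–NH2 on an sp³ carbon with no adjacent C=O → amine.
C–N–C with sp³ carbons and no adjacent C=O → amine (secondary).
para-disubstituted benzene ring → arene.
pendant –CH2NH2: N on sp³ C, no adjacent C=O → amine.
C–N–C with sp³ carbons and no adjacent C=O → amine (secondary).
pendant –OCH3: C–O–C with sp³ C, no adjacent C=O → ether.
pendant –C≡N: nitrile.
pendant –C(=O)X: carbonyl C bonded to C and halogen → acyl halide.
C–N–C with sp³ carbons and no adjacent C=O → amine (secondary).
–C(=O)–N– linkage → amide (the N is not an amine).
–C(=O)–N– linkage → amide (the N is not an amine).
pendant –CH2OH on an sp³ backbone C → alcohol.
–C(=O)OCH2CH3: carbonyl C bonded to C and to –OEt → ester.
Amine appears at: H2NCH2, CH2NHCH2, CH(CH2NH2), CH2NHCH2, CH2NHCH2 → 5.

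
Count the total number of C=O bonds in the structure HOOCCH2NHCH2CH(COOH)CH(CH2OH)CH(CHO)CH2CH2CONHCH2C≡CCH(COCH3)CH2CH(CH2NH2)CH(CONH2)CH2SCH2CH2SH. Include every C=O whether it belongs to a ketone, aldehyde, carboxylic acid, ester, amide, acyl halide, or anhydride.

6

HOOC: carboxylic acid, 1 C=O (running total 1).
CH(COOH): carboxylic acid, 1 C=O (running total 2).
CH(CHO): aldehyde, 1 C=O (running total 3).
CH2CONHCH2: amide, 1 C=O (running total 4).
CH(COCH3): ketone, 1 C=O (running total 5).
CH(CONH2): amide, 1 C=O (running total 6).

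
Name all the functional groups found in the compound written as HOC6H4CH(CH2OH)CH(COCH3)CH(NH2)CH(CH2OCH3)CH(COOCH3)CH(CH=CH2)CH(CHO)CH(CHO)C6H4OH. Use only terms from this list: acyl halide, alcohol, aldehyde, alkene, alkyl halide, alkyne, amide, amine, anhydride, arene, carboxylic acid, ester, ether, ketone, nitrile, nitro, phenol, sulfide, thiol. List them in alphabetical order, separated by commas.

–OH attached directly to an aromatic ring → phenol (not alcohol); the ring itself is an arene.
pendant –CH2OH on an sp³ backbone C → alcohol.
pendant –COCH3: carbonyl C bonded to two carbons → ketone.
–NH2 on an sp³ carbon with no adjacent C=O → amine.
pendant –CH2OCH3: C–O–C linkage → ether.
pendant –COOCH3: carbonyl C bonded to C and –OCH3 → ester.
pendant –CH=CH2: C=C double bond → alkene.
pendant –CHO: carbonyl C bonded to C and H → aldehyde.
pendant –CHO: carbonyl C bonded to C and H → aldehyde.
–OH attached directly to an aromatic ring → phenol (not alcohol); the ring itself is an arene.

alcohol, aldehyde, alkene, amine, arene, ester, ether, ketone, phenol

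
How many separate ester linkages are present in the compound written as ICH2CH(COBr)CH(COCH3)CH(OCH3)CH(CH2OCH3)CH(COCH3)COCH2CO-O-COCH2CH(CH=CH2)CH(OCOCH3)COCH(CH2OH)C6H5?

Taking each segment in turn:
  ICH2: halogen on an sp³ carbon → alkyl halide.
  CH(COBr): pendant –C(=O)X: carbonyl C bonded to C and halogen → acyl halide.
  CH(COCH3): pendant –COCH3: carbonyl C bonded to two carbons → ketone.
  CH(OCH3): pendant –OCH3: C–O–C with sp³ C, no adjacent C=O → ether.
  CH(CH2OCH3): pendant –CH2OCH3: C–O–C linkage → ether.
  CH(COCH3): pendant –COCH3: carbonyl C bonded to two carbons → ketone.
  CO: –C(=O)– with carbon on both sides → ketone.
  CH2CO-O-COCH2: two acyl groups sharing one oxygen, –C(=O)–O–C(=O)– → anhydride.
  CH(CH=CH2): pendant –CH=CH2: C=C double bond → alkene.
  CH(OCOCH3): pendant –OC(=O)CH3: an acyloxy group → ester.
  CO: –C(=O)– with carbon on both sides → ketone.
  CH(CH2OH): pendant –CH2OH on an sp³ backbone C → alcohol.
  C6H5: –C6H5 phenyl ring → arene.
Ester appears at: CH(OCOCH3) → 1.

1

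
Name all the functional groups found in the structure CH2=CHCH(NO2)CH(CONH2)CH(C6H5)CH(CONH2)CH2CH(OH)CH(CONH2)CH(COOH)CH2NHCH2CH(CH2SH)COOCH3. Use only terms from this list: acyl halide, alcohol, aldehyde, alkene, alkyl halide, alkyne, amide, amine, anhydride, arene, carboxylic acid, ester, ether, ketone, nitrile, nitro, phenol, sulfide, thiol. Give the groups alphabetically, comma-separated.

Taking each segment in turn:
  CH2=CH: C=C double bond → alkene.
  CH(NO2): –NO2 on an sp³ carbon → nitro (the N=O is not a carbonyl).
  CH(CONH2): pendant –CONH2: carbonyl C bonded to C and N → amide.
  CH(C6H5): pendant –C6H5: benzene ring → arene.
  CH(CONH2): pendant –CONH2: carbonyl C bonded to C and N → amide.
  CH(OH): –OH on an sp³ carbon → alcohol (secondary).
  CH(CONH2): pendant –CONH2: carbonyl C bonded to C and N → amide.
  CH(COOH): pendant –COOH: carbonyl C bonded to C and –OH → carboxylic acid.
  CH2NHCH2: C–N–C with sp³ carbons and no adjacent C=O → amine (secondary).
  CH(CH2SH): pendant –CH2SH → thiol.
  COOCH3: –C(=O)OCH3: carbonyl C bonded to C and to –OCH3 → ester (not ketone + ether).

alcohol, alkene, amide, amine, arene, carboxylic acid, ester, nitro, thiol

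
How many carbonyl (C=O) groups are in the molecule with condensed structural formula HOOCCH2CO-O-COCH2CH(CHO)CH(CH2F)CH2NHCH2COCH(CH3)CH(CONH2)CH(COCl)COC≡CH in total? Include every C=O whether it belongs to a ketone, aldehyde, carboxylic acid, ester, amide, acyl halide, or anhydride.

8

HOOC: carboxylic acid, 1 C=O (running total 1).
CH2CO-O-COCH2: anhydride, 2 C=O (running total 3).
CH(CHO): aldehyde, 1 C=O (running total 4).
CO: ketone, 1 C=O (running total 5).
CH(CONH2): amide, 1 C=O (running total 6).
CH(COCl): acyl halide, 1 C=O (running total 7).
CO: ketone, 1 C=O (running total 8).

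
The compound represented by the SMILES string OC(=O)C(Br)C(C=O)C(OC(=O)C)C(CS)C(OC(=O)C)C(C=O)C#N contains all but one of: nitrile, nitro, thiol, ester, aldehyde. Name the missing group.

thiol: present (CH(CH2SH) — pendant –CH2SH → thiol).
aldehyde: present (CH(CHO) — pendant –CHO: carbonyl C bonded to C and H → aldehyde).
nitrile: present (CN — –C≡N: carbon triple-bonded to nitrogen → nitrile).
ester: present (CH(OCOCH3) — pendant –OC(=O)CH3: an acyloxy group → ester).
nitro: no segment matches this pattern.

nitro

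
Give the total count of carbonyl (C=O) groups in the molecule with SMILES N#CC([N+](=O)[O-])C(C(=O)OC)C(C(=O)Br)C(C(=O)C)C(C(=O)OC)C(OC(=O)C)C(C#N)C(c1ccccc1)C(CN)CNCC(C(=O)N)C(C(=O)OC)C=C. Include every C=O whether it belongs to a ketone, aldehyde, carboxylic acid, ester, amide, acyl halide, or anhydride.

CH(COOCH3): ester, 1 C=O (running total 1).
CH(COBr): acyl halide, 1 C=O (running total 2).
CH(COCH3): ketone, 1 C=O (running total 3).
CH(COOCH3): ester, 1 C=O (running total 4).
CH(OCOCH3): ester, 1 C=O (running total 5).
CH(CONH2): amide, 1 C=O (running total 6).
CH(COOCH3): ester, 1 C=O (running total 7).

7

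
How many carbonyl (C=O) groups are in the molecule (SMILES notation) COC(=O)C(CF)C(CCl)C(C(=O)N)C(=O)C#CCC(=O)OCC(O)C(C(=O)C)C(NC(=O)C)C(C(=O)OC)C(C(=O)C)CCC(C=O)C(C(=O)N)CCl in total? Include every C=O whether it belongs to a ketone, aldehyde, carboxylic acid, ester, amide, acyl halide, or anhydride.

10

CH3OOC: ester, 1 C=O (running total 1).
CH(CONH2): amide, 1 C=O (running total 2).
CO: ketone, 1 C=O (running total 3).
CH2COOCH2: ester, 1 C=O (running total 4).
CH(COCH3): ketone, 1 C=O (running total 5).
CH(NHCOCH3): amide, 1 C=O (running total 6).
CH(COOCH3): ester, 1 C=O (running total 7).
CH(COCH3): ketone, 1 C=O (running total 8).
CH(CHO): aldehyde, 1 C=O (running total 9).
CH(CONH2): amide, 1 C=O (running total 10).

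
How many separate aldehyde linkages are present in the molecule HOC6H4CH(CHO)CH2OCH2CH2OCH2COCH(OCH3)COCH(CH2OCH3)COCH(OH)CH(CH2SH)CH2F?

1

Working along the chain:
  HOC6H4: –OH attached directly to an aromatic ring → phenol (not alcohol); the ring itself is an arene.
  CH(CHO): pendant –CHO: carbonyl C bonded to C and H → aldehyde.
  CH2OCH2: C–O–C with sp³ carbons on both sides and no adjacent C=O → ether.
  CH2OCH2: C–O–C with sp³ carbons on both sides and no adjacent C=O → ether.
  CO: –C(=O)– with carbon on both sides → ketone.
  CH(OCH3): pendant –OCH3: C–O–C with sp³ C, no adjacent C=O → ether.
  CO: –C(=O)– with carbon on both sides → ketone.
  CH(CH2OCH3): pendant –CH2OCH3: C–O–C linkage → ether.
  CO: –C(=O)– with carbon on both sides → ketone.
  CH(OH): –OH on an sp³ carbon → alcohol (secondary).
  CH(CH2SH): pendant –CH2SH → thiol.
  CH2F: halogen on an sp³ carbon → alkyl halide.
Aldehyde appears at: CH(CHO) → 1.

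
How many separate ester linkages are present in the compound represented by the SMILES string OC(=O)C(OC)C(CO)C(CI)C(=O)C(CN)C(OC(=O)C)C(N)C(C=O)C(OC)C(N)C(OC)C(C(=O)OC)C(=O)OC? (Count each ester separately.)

Working along the chain:
  HOOC: –COOH: carbonyl C bonded to –OH and C → carboxylic acid (the –OH is not a separate alcohol).
  CH(OCH3): pendant –OCH3: C–O–C with sp³ C, no adjacent C=O → ether.
  CH(CH2OH): pendant –CH2OH on an sp³ backbone C → alcohol.
  CH(CH2I): pendant –CH2X: halogen on sp³ carbon → alkyl halide.
  CO: –C(=O)– with carbon on both sides → ketone.
  CH(CH2NH2): pendant –CH2NH2: N on sp³ C, no adjacent C=O → amine.
  CH(OCOCH3): pendant –OC(=O)CH3: an acyloxy group → ester.
  CH(NH2): –NH2 on an sp³ carbon with no adjacent C=O → amine.
  CH(CHO): pendant –CHO: carbonyl C bonded to C and H → aldehyde.
  CH(OCH3): pendant –OCH3: C–O–C with sp³ C, no adjacent C=O → ether.
  CH(NH2): –NH2 on an sp³ carbon with no adjacent C=O → amine.
  CH(OCH3): pendant –OCH3: C–O–C with sp³ C, no adjacent C=O → ether.
  CH(COOCH3): pendant –COOCH3: carbonyl C bonded to C and –OCH3 → ester.
  COOCH3: –C(=O)OCH3: carbonyl C bonded to C and to –OCH3 → ester (not ketone + ether).
Ester appears at: CH(OCOCH3), CH(COOCH3), COOCH3 → 3.

3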